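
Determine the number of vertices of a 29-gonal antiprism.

An antiprism on an n-gon has two n-gon caps and 2n triangles: V = 2·29 = 58, E = 4·29 = 116, F = 2·29 + 2 = 60.

58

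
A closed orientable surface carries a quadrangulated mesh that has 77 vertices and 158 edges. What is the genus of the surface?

Every face is a square and each edge borders two faces, so 4F = 2·158, giving F = 79.
χ = V − E + F = 77 − 158 + 79 = -2.
For a closed orientable surface χ = 2 − 2g, so g = (2 − (-2))/2 = 2.

2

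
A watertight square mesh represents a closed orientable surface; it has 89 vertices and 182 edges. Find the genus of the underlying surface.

Every face is a square and each edge borders two faces, so 4F = 2·182, giving F = 91.
χ = V − E + F = 89 − 182 + 91 = -2.
For a closed orientable surface χ = 2 − 2g, so g = (2 − (-2))/2 = 2.

2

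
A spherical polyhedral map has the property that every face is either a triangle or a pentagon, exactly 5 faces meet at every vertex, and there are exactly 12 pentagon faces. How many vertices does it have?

Let x be the number of triangles; then F = 12 + x.
Edge–face incidences: 2E = 5·12 + 3·x = 60 + 3x.
Every vertex has degree 5, so 5V = 2E.
Euler: V − E + F = 2 ⇒ (2E)/5 − E + (12 + x) = 2.
Multiply by 10: 2·(2E) − 5·(2E) + 10·(12 + x) = 20, i.e. 120 + 10x − 3·(60 + 3x) = 20.
Collecting terms: x − 60 = 20, so x = 80.
Then 2E = 60 + 3·80 = 300, so E = 150, V = 2E/5 = 60, F = 12 + 80 = 92.

60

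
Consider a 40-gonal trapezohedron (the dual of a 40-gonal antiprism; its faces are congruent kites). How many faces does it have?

80

The n-trapezohedron (dual of the n-antiprism) has V = 2·40 + 2 = 82, E = 4·40 = 160, F = 2·40 = 80.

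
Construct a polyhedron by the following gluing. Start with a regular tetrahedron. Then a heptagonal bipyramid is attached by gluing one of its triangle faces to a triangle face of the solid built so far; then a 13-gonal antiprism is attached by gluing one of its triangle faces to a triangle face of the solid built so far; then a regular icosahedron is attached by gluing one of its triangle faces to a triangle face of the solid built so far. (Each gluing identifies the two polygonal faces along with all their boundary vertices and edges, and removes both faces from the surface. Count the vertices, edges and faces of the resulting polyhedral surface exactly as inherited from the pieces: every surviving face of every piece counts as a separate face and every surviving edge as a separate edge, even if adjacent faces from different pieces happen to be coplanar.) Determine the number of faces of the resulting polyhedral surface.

60

A regular tetrahedron: V=4, E=6, F=4.
Attach a heptagonal bipyramid (V=9, E=21, F=14) along a 3-gon: merge 3 vertices and 3 edges, delete both glued faces → V=10, E=24, F=16.
Attach a 13-gonal antiprism (V=26, E=52, F=28) along a 3-gon: merge 3 vertices and 3 edges, delete both glued faces → V=33, E=73, F=42.
Attach a regular icosahedron (V=12, E=30, F=20) along a 3-gon: merge 3 vertices and 3 edges, delete both glued faces → V=42, E=100, F=60.
Check: V − E + F = 42 − 100 + 60 = 2.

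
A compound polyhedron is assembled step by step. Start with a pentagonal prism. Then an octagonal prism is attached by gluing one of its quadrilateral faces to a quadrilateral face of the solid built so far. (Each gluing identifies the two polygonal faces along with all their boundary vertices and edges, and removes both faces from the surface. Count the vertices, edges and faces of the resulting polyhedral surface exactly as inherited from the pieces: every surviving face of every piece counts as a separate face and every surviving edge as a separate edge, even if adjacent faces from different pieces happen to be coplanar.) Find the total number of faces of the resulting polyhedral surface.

A pentagonal prism: V=10, E=15, F=7.
Attach an octagonal prism (V=16, E=24, F=10) along a 4-gon: merge 4 vertices and 4 edges, delete both glued faces → V=22, E=35, F=15.
Check: V − E + F = 22 − 35 + 15 = 2.

15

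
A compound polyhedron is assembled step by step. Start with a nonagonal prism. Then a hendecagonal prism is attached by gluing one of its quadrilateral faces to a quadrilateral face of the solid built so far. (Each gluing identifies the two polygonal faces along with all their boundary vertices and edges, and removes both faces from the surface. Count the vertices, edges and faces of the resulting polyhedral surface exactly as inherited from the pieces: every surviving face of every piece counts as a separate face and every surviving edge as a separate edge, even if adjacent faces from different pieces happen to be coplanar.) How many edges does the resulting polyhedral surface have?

A nonagonal prism: V=18, E=27, F=11.
Attach a hendecagonal prism (V=22, E=33, F=13) along a 4-gon: merge 4 vertices and 4 edges, delete both glued faces → V=36, E=56, F=22.
Check: V − E + F = 36 − 56 + 22 = 2.

56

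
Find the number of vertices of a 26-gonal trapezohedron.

The n-trapezohedron (dual of the n-antiprism) has V = 2·26 + 2 = 54, E = 4·26 = 104, F = 2·26 = 52.
Check: V − E + F = 54 − 104 + 52 = 2.

54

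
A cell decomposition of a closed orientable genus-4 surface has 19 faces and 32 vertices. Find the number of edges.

For a closed orientable surface of genus 4, χ = 2 − 2·4 = -6.
E = V + F − (-6) = 32 + 19 − (-6) = 57.

57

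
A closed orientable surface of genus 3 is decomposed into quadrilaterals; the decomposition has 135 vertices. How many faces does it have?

χ = 2 − 2·3 = -4, and every face is a square so 4F = 2E.
V − E + F = -4 with E = 4F/2 gives 135 − (4/2 − 1)·F = -4, so F = 139 and E = 278.

139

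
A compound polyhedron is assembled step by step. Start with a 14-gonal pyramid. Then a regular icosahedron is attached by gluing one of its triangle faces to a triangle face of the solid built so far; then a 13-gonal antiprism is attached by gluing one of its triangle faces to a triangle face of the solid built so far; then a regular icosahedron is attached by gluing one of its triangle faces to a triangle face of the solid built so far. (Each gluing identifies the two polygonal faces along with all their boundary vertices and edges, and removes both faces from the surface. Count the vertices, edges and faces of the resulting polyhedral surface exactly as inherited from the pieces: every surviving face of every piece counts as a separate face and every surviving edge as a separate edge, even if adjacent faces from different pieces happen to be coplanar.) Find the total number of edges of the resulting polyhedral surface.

A 14-gonal pyramid: V=15, E=28, F=15.
Attach a regular icosahedron (V=12, E=30, F=20) along a 3-gon: merge 3 vertices and 3 edges, delete both glued faces → V=24, E=55, F=33.
Attach a 13-gonal antiprism (V=26, E=52, F=28) along a 3-gon: merge 3 vertices and 3 edges, delete both glued faces → V=47, E=104, F=59.
Attach a regular icosahedron (V=12, E=30, F=20) along a 3-gon: merge 3 vertices and 3 edges, delete both glued faces → V=56, E=131, F=77.
Check: V − E + F = 56 − 131 + 77 = 2.

131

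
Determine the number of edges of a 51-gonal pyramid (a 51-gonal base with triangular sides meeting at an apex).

A pyramid on an n-gon base has one n-gon and n triangles: V = 51 + 1 = 52, E = 2·51 = 102, F = 51 + 1 = 52.

102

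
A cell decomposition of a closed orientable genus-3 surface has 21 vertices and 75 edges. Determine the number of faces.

50

For a closed orientable surface of genus 3, χ = 2 − 2·3 = -4.
F = -4 − V + E = -4 − 21 + 75 = 50.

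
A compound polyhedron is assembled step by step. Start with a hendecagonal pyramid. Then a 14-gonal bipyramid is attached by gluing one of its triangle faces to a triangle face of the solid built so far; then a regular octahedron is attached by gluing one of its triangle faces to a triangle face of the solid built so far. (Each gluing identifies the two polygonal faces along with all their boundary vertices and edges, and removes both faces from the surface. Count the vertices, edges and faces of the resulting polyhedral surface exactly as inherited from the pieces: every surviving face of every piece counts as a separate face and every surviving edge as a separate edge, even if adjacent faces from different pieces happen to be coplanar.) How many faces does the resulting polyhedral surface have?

A hendecagonal pyramid: V=12, E=22, F=12.
Attach a 14-gonal bipyramid (V=16, E=42, F=28) along a 3-gon: merge 3 vertices and 3 edges, delete both glued faces → V=25, E=61, F=38.
Attach a regular octahedron (V=6, E=12, F=8) along a 3-gon: merge 3 vertices and 3 edges, delete both glued faces → V=28, E=70, F=44.
Check: V − E + F = 28 − 70 + 44 = 2.

44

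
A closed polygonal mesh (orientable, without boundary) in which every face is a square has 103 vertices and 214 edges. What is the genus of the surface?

3

Every face is a square and each edge borders two faces, so 4F = 2·214, giving F = 107.
χ = V − E + F = 103 − 214 + 107 = -4.
For a closed orientable surface χ = 2 − 2g, so g = (2 − (-4))/2 = 3.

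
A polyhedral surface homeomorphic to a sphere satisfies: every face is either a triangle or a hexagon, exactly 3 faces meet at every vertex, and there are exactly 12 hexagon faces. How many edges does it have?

Let x be the number of triangles; then F = 12 + x.
Edge–face incidences: 2E = 6·12 + 3·x = 72 + 3x.
Every vertex has degree 3, so 3V = 2E.
Euler: V − E + F = 2 ⇒ (2E)/3 − E + (12 + x) = 2.
Multiply by 6: 2·(2E) − 3·(2E) + 6·(12 + x) = 12, i.e. 72 + 6x − (72 + 3x) = 12.
Collecting terms: 3x = 12, so x = 4.
Then 2E = 72 + 3·4 = 84, so E = 42, V = 2E/3 = 28, F = 12 + 4 = 16.

42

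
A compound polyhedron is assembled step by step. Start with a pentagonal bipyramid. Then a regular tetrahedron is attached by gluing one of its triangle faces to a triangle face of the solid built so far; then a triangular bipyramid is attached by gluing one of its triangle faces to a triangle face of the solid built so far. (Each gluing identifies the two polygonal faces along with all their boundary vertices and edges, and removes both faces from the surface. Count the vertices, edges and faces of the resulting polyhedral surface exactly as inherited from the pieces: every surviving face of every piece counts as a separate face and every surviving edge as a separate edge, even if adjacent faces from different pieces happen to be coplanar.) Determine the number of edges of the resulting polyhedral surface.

A pentagonal bipyramid: V=7, E=15, F=10.
Attach a regular tetrahedron (V=4, E=6, F=4) along a 3-gon: merge 3 vertices and 3 edges, delete both glued faces → V=8, E=18, F=12.
Attach a triangular bipyramid (V=5, E=9, F=6) along a 3-gon: merge 3 vertices and 3 edges, delete both glued faces → V=10, E=24, F=16.
Check: V − E + F = 10 − 24 + 16 = 2.

24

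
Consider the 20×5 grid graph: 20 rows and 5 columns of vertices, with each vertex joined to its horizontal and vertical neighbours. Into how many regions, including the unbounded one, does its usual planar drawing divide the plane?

The grid has V = 20·5 = 100 vertices and E = 20·4 + 5·19 = 175 edges.
F = 2 − V + E = 2 − 100 + 175 = 77.

77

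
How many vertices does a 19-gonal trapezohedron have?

The n-trapezohedron (dual of the n-antiprism) has V = 2·19 + 2 = 40, E = 4·19 = 76, F = 2·19 = 38.
Check: V − E + F = 40 − 76 + 38 = 2.

40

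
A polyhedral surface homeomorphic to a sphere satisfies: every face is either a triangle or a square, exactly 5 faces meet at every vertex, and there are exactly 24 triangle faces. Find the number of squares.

Let x be the number of squares; then F = 24 + x.
Edge–face incidences: 2E = 3·24 + 4·x = 72 + 4x.
Every vertex has degree 5, so 5V = 2E.
Euler: V − E + F = 2 ⇒ (2E)/5 − E + (24 + x) = 2.
Multiply by 10: 2·(2E) − 5·(2E) + 10·(24 + x) = 20, i.e. 240 + 10x − 3·(72 + 4x) = 20.
Collecting terms: −2x + 24 = 20, so −2x = −4, so x = 2.
Then 2E = 72 + 4·2 = 80, so E = 40, V = 2E/5 = 16, F = 24 + 2 = 26.

2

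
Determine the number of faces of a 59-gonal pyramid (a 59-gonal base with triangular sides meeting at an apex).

A pyramid on an n-gon base has one n-gon and n triangles: V = 59 + 1 = 60, E = 2·59 = 118, F = 59 + 1 = 60.
Check: V − E + F = 60 − 118 + 60 = 2.

60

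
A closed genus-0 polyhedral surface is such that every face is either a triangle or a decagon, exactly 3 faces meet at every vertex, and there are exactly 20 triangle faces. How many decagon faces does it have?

12

Let x be the number of decagons; then F = 20 + x.
Edge–face incidences: 2E = 3·20 + 10·x = 60 + 10x.
Every vertex has degree 3, so 3V = 2E.
Euler: V − E + F = 2 ⇒ (2E)/3 − E + (20 + x) = 2.
Multiply by 6: 2·(2E) − 3·(2E) + 6·(20 + x) = 12, i.e. 120 + 6x − (60 + 10x) = 12.
Collecting terms: −4x + 60 = 12, so −4x = −48, so x = 12.
Then 2E = 60 + 10·12 = 180, so E = 90, V = 2E/3 = 60, F = 20 + 12 = 32.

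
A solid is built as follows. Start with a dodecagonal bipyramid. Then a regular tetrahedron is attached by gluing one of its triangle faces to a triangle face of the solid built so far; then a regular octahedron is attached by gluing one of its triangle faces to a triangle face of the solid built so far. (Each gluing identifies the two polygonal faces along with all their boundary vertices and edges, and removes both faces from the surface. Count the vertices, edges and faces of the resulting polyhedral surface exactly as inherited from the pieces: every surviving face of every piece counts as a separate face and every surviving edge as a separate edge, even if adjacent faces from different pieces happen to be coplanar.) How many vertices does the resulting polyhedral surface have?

A dodecagonal bipyramid: V=14, E=36, F=24.
Attach a regular tetrahedron (V=4, E=6, F=4) along a 3-gon: merge 3 vertices and 3 edges, delete both glued faces → V=15, E=39, F=26.
Attach a regular octahedron (V=6, E=12, F=8) along a 3-gon: merge 3 vertices and 3 edges, delete both glued faces → V=18, E=48, F=32.
Check: V − E + F = 18 − 48 + 32 = 2.

18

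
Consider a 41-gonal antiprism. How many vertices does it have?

An antiprism on an n-gon has two n-gon caps and 2n triangles: V = 2·41 = 82, E = 4·41 = 164, F = 2·41 + 2 = 84.
Check: V − E + F = 82 − 164 + 84 = 2.

82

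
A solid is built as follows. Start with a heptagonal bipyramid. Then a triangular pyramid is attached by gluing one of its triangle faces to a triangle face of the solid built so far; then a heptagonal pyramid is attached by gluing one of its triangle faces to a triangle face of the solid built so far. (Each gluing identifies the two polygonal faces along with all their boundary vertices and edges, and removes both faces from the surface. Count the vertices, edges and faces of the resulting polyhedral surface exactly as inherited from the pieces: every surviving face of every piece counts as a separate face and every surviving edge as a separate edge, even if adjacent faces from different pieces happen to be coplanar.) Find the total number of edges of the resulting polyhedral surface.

35

A heptagonal bipyramid: V=9, E=21, F=14.
Attach a triangular pyramid (V=4, E=6, F=4) along a 3-gon: merge 3 vertices and 3 edges, delete both glued faces → V=10, E=24, F=16.
Attach a heptagonal pyramid (V=8, E=14, F=8) along a 3-gon: merge 3 vertices and 3 edges, delete both glued faces → V=15, E=35, F=22.
Check: V − E + F = 15 − 35 + 22 = 2.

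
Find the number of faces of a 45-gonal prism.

47

A prism on an n-gon has two n-gon bases and n rectangular sides: V = 2·45 = 90, E = 3·45 = 135, F = 45 + 2 = 47.
Check: V − E + F = 90 − 135 + 47 = 2.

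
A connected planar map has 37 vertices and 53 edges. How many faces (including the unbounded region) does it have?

Euler's formula for a connected plane graph: V − E + F = 2, so F = 2 − 37 + 53 = 18.

18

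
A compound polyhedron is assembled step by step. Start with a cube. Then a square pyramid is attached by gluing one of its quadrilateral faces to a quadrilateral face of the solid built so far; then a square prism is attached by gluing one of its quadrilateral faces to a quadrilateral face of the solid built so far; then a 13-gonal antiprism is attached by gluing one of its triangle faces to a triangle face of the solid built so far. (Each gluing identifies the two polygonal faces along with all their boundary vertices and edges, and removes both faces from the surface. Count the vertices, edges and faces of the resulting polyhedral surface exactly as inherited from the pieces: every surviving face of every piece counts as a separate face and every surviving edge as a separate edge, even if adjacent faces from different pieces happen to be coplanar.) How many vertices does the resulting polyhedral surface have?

A cube: V=8, E=12, F=6.
Attach a square pyramid (V=5, E=8, F=5) along a 4-gon: merge 4 vertices and 4 edges, delete both glued faces → V=9, E=16, F=9.
Attach a square prism (V=8, E=12, F=6) along a 4-gon: merge 4 vertices and 4 edges, delete both glued faces → V=13, E=24, F=13.
Attach a 13-gonal antiprism (V=26, E=52, F=28) along a 3-gon: merge 3 vertices and 3 edges, delete both glued faces → V=36, E=73, F=39.
Check: V − E + F = 36 − 73 + 39 = 2.

36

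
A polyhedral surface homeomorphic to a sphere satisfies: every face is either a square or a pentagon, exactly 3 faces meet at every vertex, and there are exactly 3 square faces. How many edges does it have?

21

Let x be the number of pentagons; then F = 3 + x.
Edge–face incidences: 2E = 4·3 + 5·x = 12 + 5x.
Every vertex has degree 3, so 3V = 2E.
Euler: V − E + F = 2 ⇒ (2E)/3 − E + (3 + x) = 2.
Multiply by 6: 2·(2E) − 3·(2E) + 6·(3 + x) = 12, i.e. 18 + 6x − (12 + 5x) = 12.
Collecting terms: x + 6 = 12, so x = 6.
Then 2E = 12 + 5·6 = 42, so E = 21, V = 2E/3 = 14, F = 3 + 6 = 9.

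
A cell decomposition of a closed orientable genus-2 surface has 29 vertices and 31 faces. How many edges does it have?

For a closed orientable surface of genus 2, χ = 2 − 2·2 = -2.
E = V + F − (-2) = 29 + 31 − (-2) = 62.

62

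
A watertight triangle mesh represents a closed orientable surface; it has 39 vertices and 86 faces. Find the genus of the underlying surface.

3

Every face is a triangle, so 2E = 3·86 = 258, giving E = 129.
χ = V − E + F = 39 − 129 + 86 = -4.
For a closed orientable surface χ = 2 − 2g, so g = (2 − (-4))/2 = 3.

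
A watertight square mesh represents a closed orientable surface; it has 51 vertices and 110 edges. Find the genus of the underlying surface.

3

Every face is a square and each edge borders two faces, so 4F = 2·110, giving F = 55.
χ = V − E + F = 51 − 110 + 55 = -4.
For a closed orientable surface χ = 2 − 2g, so g = (2 − (-4))/2 = 3.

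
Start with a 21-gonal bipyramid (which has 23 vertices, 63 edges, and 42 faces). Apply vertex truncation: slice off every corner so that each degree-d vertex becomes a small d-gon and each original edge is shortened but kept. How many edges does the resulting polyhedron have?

Truncation replaces each original edge-end by a new vertex, so V′ = 2E = 126.
Each original edge survives, and each old vertex of degree d contributes d new edges; summing degrees gives Σd = 2E, so E′ = E + 2E = 3E = 189.
Each original face survives and each original vertex becomes one new face: F′ = F + V = 65.

189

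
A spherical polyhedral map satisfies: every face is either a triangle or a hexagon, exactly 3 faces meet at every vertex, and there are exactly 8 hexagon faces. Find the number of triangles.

4

Let x be the number of triangles; then F = 8 + x.
Edge–face incidences: 2E = 6·8 + 3·x = 48 + 3x.
Every vertex has degree 3, so 3V = 2E.
Euler: V − E + F = 2 ⇒ (2E)/3 − E + (8 + x) = 2.
Multiply by 6: 2·(2E) − 3·(2E) + 6·(8 + x) = 12, i.e. 48 + 6x − (48 + 3x) = 12.
Collecting terms: 3x = 12, so x = 4.
Then 2E = 48 + 3·4 = 60, so E = 30, V = 2E/3 = 20, F = 8 + 4 = 12.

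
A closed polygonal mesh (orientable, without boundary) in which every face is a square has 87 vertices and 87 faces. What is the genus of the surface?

Every face is a square, so 2E = 4·87 = 348, giving E = 174.
χ = V − E + F = 87 − 174 + 87 = 0.
For a closed orientable surface χ = 2 − 2g, so g = (2 − (0))/2 = 1.

1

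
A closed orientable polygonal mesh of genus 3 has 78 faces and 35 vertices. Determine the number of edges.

117

For a closed orientable surface of genus 3, χ = 2 − 2·3 = -4.
E = V + F − (-4) = 35 + 78 − (-4) = 117.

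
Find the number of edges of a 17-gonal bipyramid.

51

A bipyramid over an n-gon has 2n triangular faces and n + 2 vertices: V = 17 + 2 = 19, E = 3·17 = 51, F = 2·17 = 34.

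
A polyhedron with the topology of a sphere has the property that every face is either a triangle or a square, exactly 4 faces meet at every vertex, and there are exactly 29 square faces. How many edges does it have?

70

Let x be the number of triangles; then F = 29 + x.
Edge–face incidences: 2E = 4·29 + 3·x = 116 + 3x.
Every vertex has degree 4, so 4V = 2E.
Euler: V − E + F = 2 ⇒ (2E)/4 − E + (29 + x) = 2.
Multiply by 8: 2·(2E) − 4·(2E) + 8·(29 + x) = 16, i.e. 232 + 8x − 2·(116 + 3x) = 16.
Collecting terms: 2x = 16, so x = 8.
Then 2E = 116 + 3·8 = 140, so E = 70, V = 2E/4 = 35, F = 29 + 8 = 37.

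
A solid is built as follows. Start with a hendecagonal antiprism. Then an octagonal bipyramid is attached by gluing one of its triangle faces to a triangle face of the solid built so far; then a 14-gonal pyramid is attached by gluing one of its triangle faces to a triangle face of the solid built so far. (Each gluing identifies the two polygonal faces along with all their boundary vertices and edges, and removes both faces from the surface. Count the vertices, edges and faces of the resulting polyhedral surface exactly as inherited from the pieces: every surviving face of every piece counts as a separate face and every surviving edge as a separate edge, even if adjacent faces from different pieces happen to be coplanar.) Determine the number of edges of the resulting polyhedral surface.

90

A hendecagonal antiprism: V=22, E=44, F=24.
Attach an octagonal bipyramid (V=10, E=24, F=16) along a 3-gon: merge 3 vertices and 3 edges, delete both glued faces → V=29, E=65, F=38.
Attach a 14-gonal pyramid (V=15, E=28, F=15) along a 3-gon: merge 3 vertices and 3 edges, delete both glued faces → V=41, E=90, F=51.
Check: V − E + F = 41 − 90 + 51 = 2.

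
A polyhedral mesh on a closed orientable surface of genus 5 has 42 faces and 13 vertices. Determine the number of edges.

For a closed orientable surface of genus 5, χ = 2 − 2·5 = -8.
E = V + F − (-8) = 13 + 42 − (-8) = 63.

63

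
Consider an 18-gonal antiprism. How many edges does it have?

72

An antiprism on an n-gon has two n-gon caps and 2n triangles: V = 2·18 = 36, E = 4·18 = 72, F = 2·18 + 2 = 38.
Check: V − E + F = 36 − 72 + 38 = 2.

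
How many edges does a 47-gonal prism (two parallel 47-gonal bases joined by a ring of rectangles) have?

141

A prism on an n-gon has two n-gon bases and n rectangular sides: V = 2·47 = 94, E = 3·47 = 141, F = 47 + 2 = 49.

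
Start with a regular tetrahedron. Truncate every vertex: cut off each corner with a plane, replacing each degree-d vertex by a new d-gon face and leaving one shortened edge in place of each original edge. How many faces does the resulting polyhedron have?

The base solid has V = 4, E = 6, F = 4.
Truncation replaces each original edge-end by a new vertex, so V′ = 2E = 12.
Each original edge survives, and each old vertex of degree d contributes d new edges; summing degrees gives Σd = 2E, so E′ = E + 2E = 3E = 18.
Each original face survives and each original vertex becomes one new face: F′ = F + V = 8.

8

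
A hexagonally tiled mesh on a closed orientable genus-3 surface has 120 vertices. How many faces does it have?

62

χ = 2 − 2·3 = -4, and every face is a hexagon so 6F = 2E.
V − E + F = -4 with E = 6F/2 gives 120 − (6/2 − 1)·F = -4, so F = 62 and E = 186.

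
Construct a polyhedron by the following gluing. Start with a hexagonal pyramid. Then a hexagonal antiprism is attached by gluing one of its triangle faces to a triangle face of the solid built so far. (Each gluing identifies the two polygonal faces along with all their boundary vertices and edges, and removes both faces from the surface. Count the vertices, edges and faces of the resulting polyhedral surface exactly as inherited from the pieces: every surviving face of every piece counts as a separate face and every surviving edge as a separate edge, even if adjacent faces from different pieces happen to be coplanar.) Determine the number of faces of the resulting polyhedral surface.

A hexagonal pyramid: V=7, E=12, F=7.
Attach a hexagonal antiprism (V=12, E=24, F=14) along a 3-gon: merge 3 vertices and 3 edges, delete both glued faces → V=16, E=33, F=19.
Check: V − E + F = 16 − 33 + 19 = 2.

19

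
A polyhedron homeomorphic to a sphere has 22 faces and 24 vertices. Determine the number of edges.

44

Here V − E + F = 2.
E = V + F − (2) = 24 + 22 − (2) = 44.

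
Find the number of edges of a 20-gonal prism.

A prism on an n-gon has two n-gon bases and n rectangular sides: V = 2·20 = 40, E = 3·20 = 60, F = 20 + 2 = 22.
Check: V − E + F = 40 − 60 + 22 = 2.

60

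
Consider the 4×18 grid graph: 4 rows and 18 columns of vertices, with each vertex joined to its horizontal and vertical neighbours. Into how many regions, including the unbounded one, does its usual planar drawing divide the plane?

52

The grid has V = 4·18 = 72 vertices and E = 4·17 + 18·3 = 122 edges.
F = 2 − V + E = 2 − 72 + 122 = 52.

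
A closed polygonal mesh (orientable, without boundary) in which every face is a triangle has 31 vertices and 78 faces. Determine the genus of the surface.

5

Every face is a triangle, so 2E = 3·78 = 234, giving E = 117.
χ = V − E + F = 31 − 117 + 78 = -8.
For a closed orientable surface χ = 2 − 2g, so g = (2 − (-8))/2 = 5.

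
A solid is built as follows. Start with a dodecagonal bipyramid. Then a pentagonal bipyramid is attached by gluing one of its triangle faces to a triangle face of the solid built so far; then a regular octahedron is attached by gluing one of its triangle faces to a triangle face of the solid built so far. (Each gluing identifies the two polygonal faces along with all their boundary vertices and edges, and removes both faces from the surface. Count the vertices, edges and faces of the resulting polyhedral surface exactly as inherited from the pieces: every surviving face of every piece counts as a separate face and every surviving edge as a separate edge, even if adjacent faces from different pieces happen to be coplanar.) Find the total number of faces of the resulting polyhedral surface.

A dodecagonal bipyramid: V=14, E=36, F=24.
Attach a pentagonal bipyramid (V=7, E=15, F=10) along a 3-gon: merge 3 vertices and 3 edges, delete both glued faces → V=18, E=48, F=32.
Attach a regular octahedron (V=6, E=12, F=8) along a 3-gon: merge 3 vertices and 3 edges, delete both glued faces → V=21, E=57, F=38.
Check: V − E + F = 21 − 57 + 38 = 2.

38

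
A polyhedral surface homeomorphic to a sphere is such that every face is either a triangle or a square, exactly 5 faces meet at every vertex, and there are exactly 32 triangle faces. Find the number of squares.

Let x be the number of squares; then F = 32 + x.
Edge–face incidences: 2E = 3·32 + 4·x = 96 + 4x.
Every vertex has degree 5, so 5V = 2E.
Euler: V − E + F = 2 ⇒ (2E)/5 − E + (32 + x) = 2.
Multiply by 10: 2·(2E) − 5·(2E) + 10·(32 + x) = 20, i.e. 320 + 10x − 3·(96 + 4x) = 20.
Collecting terms: −2x + 32 = 20, so −2x = −12, so x = 6.
Then 2E = 96 + 4·6 = 120, so E = 60, V = 2E/5 = 24, F = 32 + 6 = 38.

6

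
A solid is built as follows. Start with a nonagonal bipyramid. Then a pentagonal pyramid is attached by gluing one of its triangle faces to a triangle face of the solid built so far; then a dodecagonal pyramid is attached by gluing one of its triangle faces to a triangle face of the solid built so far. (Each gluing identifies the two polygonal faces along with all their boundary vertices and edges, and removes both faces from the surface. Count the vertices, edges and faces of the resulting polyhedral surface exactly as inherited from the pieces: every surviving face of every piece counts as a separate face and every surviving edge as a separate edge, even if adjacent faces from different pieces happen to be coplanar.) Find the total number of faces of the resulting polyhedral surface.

33

A nonagonal bipyramid: V=11, E=27, F=18.
Attach a pentagonal pyramid (V=6, E=10, F=6) along a 3-gon: merge 3 vertices and 3 edges, delete both glued faces → V=14, E=34, F=22.
Attach a dodecagonal pyramid (V=13, E=24, F=13) along a 3-gon: merge 3 vertices and 3 edges, delete both glued faces → V=24, E=55, F=33.
Check: V − E + F = 24 − 55 + 33 = 2.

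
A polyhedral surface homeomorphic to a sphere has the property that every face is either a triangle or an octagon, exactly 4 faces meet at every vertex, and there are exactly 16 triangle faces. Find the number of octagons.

Let x be the number of octagons; then F = 16 + x.
Edge–face incidences: 2E = 3·16 + 8·x = 48 + 8x.
Every vertex has degree 4, so 4V = 2E.
Euler: V − E + F = 2 ⇒ (2E)/4 − E + (16 + x) = 2.
Multiply by 8: 2·(2E) − 4·(2E) + 8·(16 + x) = 16, i.e. 128 + 8x − 2·(48 + 8x) = 16.
Collecting terms: −8x + 32 = 16, so −8x = −16, so x = 2.
Then 2E = 48 + 8·2 = 64, so E = 32, V = 2E/4 = 16, F = 16 + 2 = 18.

2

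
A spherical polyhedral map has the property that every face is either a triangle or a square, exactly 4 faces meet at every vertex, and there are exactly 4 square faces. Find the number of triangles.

Let x be the number of triangles; then F = 4 + x.
Edge–face incidences: 2E = 4·4 + 3·x = 16 + 3x.
Every vertex has degree 4, so 4V = 2E.
Euler: V − E + F = 2 ⇒ (2E)/4 − E + (4 + x) = 2.
Multiply by 8: 2·(2E) − 4·(2E) + 8·(4 + x) = 16, i.e. 32 + 8x − 2·(16 + 3x) = 16.
Collecting terms: 2x = 16, so x = 8.
Then 2E = 16 + 3·8 = 40, so E = 20, V = 2E/4 = 10, F = 4 + 8 = 12.

8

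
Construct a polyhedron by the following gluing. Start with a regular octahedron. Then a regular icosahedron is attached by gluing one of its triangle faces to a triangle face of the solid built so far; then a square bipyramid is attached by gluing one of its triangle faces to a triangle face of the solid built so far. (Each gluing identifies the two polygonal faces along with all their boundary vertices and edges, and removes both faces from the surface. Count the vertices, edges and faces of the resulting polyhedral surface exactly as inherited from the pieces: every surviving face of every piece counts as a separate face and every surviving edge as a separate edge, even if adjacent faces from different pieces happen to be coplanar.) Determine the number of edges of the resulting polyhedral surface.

48

A regular octahedron: V=6, E=12, F=8.
Attach a regular icosahedron (V=12, E=30, F=20) along a 3-gon: merge 3 vertices and 3 edges, delete both glued faces → V=15, E=39, F=26.
Attach a square bipyramid (V=6, E=12, F=8) along a 3-gon: merge 3 vertices and 3 edges, delete both glued faces → V=18, E=48, F=32.
Check: V − E + F = 18 − 48 + 32 = 2.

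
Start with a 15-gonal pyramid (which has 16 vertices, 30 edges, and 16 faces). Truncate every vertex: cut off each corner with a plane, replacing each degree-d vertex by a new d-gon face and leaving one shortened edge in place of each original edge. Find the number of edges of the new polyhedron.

Truncation replaces each original edge-end by a new vertex, so V′ = 2E = 60.
Each original edge survives, and each old vertex of degree d contributes d new edges; summing degrees gives Σd = 2E, so E′ = E + 2E = 3E = 90.
Each original face survives and each original vertex becomes one new face: F′ = F + V = 32.

90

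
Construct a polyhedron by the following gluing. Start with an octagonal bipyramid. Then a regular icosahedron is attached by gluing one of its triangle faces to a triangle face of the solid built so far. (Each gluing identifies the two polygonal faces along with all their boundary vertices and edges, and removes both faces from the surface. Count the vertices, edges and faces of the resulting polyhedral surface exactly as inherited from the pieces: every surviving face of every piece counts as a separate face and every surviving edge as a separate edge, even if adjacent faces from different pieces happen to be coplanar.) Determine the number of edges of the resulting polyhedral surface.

An octagonal bipyramid: V=10, E=24, F=16.
Attach a regular icosahedron (V=12, E=30, F=20) along a 3-gon: merge 3 vertices and 3 edges, delete both glued faces → V=19, E=51, F=34.
Check: V − E + F = 19 − 51 + 34 = 2.

51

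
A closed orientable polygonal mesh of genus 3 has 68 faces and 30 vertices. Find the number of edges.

For a closed orientable surface of genus 3, χ = 2 − 2·3 = -4.
E = V + F − (-4) = 30 + 68 − (-4) = 102.

102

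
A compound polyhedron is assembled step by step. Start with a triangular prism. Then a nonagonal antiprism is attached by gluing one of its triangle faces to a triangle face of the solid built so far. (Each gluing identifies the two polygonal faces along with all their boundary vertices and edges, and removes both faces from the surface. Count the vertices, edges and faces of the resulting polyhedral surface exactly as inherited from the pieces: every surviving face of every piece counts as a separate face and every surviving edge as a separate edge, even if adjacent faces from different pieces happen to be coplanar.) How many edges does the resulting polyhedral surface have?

42

A triangular prism: V=6, E=9, F=5.
Attach a nonagonal antiprism (V=18, E=36, F=20) along a 3-gon: merge 3 vertices and 3 edges, delete both glued faces → V=21, E=42, F=23.
Check: V − E + F = 21 − 42 + 23 = 2.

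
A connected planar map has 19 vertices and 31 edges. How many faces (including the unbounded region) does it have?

14

Euler's formula for a connected plane graph: V − E + F = 2, so F = 2 − 19 + 31 = 14.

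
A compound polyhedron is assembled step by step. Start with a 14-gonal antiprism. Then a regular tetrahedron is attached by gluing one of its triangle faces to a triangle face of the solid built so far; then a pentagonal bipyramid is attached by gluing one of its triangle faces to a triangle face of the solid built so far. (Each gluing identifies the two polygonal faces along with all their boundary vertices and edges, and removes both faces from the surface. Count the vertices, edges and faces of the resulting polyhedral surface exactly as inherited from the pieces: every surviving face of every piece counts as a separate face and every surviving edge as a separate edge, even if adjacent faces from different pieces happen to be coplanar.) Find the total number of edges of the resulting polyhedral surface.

A 14-gonal antiprism: V=28, E=56, F=30.
Attach a regular tetrahedron (V=4, E=6, F=4) along a 3-gon: merge 3 vertices and 3 edges, delete both glued faces → V=29, E=59, F=32.
Attach a pentagonal bipyramid (V=7, E=15, F=10) along a 3-gon: merge 3 vertices and 3 edges, delete both glued faces → V=33, E=71, F=40.
Check: V − E + F = 33 − 71 + 40 = 2.

71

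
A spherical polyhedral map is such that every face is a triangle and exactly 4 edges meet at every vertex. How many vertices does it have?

Each face has 3 edges and each edge borders two faces, so 2E = 3F.
Each vertex has degree 4, so 4V = 2E and hence V = 3F/4.
Euler: V − E + F = 2 ⇒ (3F/4) − (3F/2) + F = 2.
Multiply by 8: (6 − 12 + 8)F = 16, i.e. 2F = 16.
So F = 8, E = 3·8/2 = 12, V = 3·8/4 = 6.

6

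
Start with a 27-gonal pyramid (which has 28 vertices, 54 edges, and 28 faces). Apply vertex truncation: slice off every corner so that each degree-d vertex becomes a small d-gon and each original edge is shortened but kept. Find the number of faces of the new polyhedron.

56

Truncation replaces each original edge-end by a new vertex, so V′ = 2E = 108.
Each original edge survives, and each old vertex of degree d contributes d new edges; summing degrees gives Σd = 2E, so E′ = E + 2E = 3E = 162.
Each original face survives and each original vertex becomes one new face: F′ = F + V = 56.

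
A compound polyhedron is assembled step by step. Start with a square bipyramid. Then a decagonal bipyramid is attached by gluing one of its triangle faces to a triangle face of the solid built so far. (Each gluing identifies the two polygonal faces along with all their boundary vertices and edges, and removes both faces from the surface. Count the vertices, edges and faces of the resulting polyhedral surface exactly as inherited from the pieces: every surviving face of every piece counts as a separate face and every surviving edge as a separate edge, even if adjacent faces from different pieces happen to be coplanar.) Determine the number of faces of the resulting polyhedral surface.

A square bipyramid: V=6, E=12, F=8.
Attach a decagonal bipyramid (V=12, E=30, F=20) along a 3-gon: merge 3 vertices and 3 edges, delete both glued faces → V=15, E=39, F=26.
Check: V − E + F = 15 − 39 + 26 = 2.

26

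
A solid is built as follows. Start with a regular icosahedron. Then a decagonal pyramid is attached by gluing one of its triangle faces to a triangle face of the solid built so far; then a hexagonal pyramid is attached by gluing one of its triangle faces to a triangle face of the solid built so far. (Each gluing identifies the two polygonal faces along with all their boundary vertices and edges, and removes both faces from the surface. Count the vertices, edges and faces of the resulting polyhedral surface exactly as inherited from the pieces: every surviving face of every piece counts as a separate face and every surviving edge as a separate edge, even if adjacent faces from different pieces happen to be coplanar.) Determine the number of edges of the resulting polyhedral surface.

A regular icosahedron: V=12, E=30, F=20.
Attach a decagonal pyramid (V=11, E=20, F=11) along a 3-gon: merge 3 vertices and 3 edges, delete both glued faces → V=20, E=47, F=29.
Attach a hexagonal pyramid (V=7, E=12, F=7) along a 3-gon: merge 3 vertices and 3 edges, delete both glued faces → V=24, E=56, F=34.
Check: V − E + F = 24 − 56 + 34 = 2.

56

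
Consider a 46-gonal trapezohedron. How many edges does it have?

184

The n-trapezohedron (dual of the n-antiprism) has V = 2·46 + 2 = 94, E = 4·46 = 184, F = 2·46 = 92.
Check: V − E + F = 94 − 184 + 92 = 2.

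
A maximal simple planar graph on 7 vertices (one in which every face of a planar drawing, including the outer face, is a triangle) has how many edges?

15

In a plane triangulation 3F = 2E and V − E + F = 2, so E = 3V − 6 = 3·7 − 6 = 15.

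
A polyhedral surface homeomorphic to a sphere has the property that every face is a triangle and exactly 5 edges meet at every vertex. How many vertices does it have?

Each face has 3 edges and each edge borders two faces, so 2E = 3F.
Each vertex has degree 5, so 5V = 2E and hence V = 3F/5.
Euler: V − E + F = 2 ⇒ (3F/5) − (3F/2) + F = 2.
Multiply by 10: (6 − 15 + 10)F = 20, i.e. 1F = 20.
So F = 20, E = 3·20/2 = 30, V = 3·20/5 = 12.

12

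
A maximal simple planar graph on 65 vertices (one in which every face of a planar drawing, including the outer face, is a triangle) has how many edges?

In a plane triangulation 3F = 2E and V − E + F = 2, so E = 3V − 6 = 3·65 − 6 = 189.

189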